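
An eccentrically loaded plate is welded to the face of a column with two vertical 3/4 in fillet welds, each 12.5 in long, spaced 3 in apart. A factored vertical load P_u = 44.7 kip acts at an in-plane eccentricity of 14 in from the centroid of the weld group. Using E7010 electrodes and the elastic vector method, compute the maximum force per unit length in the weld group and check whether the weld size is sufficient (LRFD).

E70XX → F_EXX = 70 ksi.
Total weld length L_w = 25 in. Treat welds as unit-width lines.
Polar moment about centroid: J = 2[d³/12 + d(b/2)²] = 2[12.5³/12 + 12.5×1.5²] = 381.8 in³.
Direct shear f_v = P/L_w = 44.7 / 25 = 1.788 kip/in (vertical).
Torsion M = P·e = 44.7 × 14 = 625.8 kip·in.
Critical point at (x, y) = (1.5, 6.25) from centroid. f_tx = M·y/J = 10.25 kip/in; f_ty = M·x/J = 2.459 kip/in.
Resultant f_max = √[f_tx² + (f_v + f_ty)²] = √[10.25² + (1.788 + 2.459)²] = 11.09 kip/in.
Capacity per unit length: φr_n = 0.75 × 0.6 × 70 × (0.707 × 0.75) = 16.7 kip/in.
11.09 ≤ 16.7 → adequate.

f_max ≈ 11.1 kip/in; adequate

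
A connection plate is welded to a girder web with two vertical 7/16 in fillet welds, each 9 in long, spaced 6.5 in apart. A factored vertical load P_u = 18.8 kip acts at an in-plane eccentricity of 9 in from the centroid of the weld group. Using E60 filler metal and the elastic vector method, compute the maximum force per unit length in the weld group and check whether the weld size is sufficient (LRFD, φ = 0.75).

f_max ≈ 3.72 kip/in; adequate

E60XX → F_EXX = 60 ksi.
Total weld length L_w = 18 in. Treat welds as unit-width lines.
Polar moment about centroid: J = 2[d³/12 + d(b/2)²] = 2[9³/12 + 9×3.25²] = 311.6 in³.
Direct shear f_v = P/L_w = 18.8 / 18 = 1.044 kip/in (vertical).
Torsion M = P·e = 18.8 × 9 = 169.2 kip·in.
Critical point at (x, y) = (3.25, 4.5) from centroid. f_tx = M·y/J = 2.443 kip/in; f_ty = M·x/J = 1.765 kip/in.
Resultant f_max = √[f_tx² + (f_v + f_ty)²] = √[2.443² + (1.044 + 1.765)²] = 3.723 kip/in.
Capacity per unit length: φr_n = 0.75 × 0.6 × 60 × (0.707 × 0.4375) = 8.351 kip/in.
3.723 ≤ 8.351 → adequate.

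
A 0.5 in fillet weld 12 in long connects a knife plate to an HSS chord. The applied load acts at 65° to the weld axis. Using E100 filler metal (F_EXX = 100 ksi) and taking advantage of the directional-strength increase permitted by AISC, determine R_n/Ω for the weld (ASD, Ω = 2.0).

t_e = 0.707 × 0.5 = 0.3535 in; A_we = 0.3535 × 12 = 4.242 in².
Directional factor: 1.0 + 0.5 sin^1.5(65°) = 1.431.
F_nw = 0.6 × 100 × 1.431 = 85.88 ksi.
R_n/Ω = (85.88 × 4.242) / 2.0 = 182.2 kip.

R_n/Ω ≈ 182 kip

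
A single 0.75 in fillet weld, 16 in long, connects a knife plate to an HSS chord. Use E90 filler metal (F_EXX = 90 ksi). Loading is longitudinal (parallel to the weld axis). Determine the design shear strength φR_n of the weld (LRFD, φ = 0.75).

φR_n ≈ 344 kip

Effective throat t_e = 0.707 × 0.75 = 0.5302 in.
Total length L = 16 in; A_we = 0.5302 × 16 = 8.484 in².
F_nw = 0.6 F_EXX = 0.6 × 90 = 54 ksi.
φR_n = 0.75 × 54 × 8.484 = 343.6 kip.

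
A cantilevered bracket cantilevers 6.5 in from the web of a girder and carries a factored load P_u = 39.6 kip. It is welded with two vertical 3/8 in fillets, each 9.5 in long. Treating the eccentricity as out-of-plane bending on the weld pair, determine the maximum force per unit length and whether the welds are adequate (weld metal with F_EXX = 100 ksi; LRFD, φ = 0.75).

L_w = 2 × 9.5 = 19 in; section modulus (unit throat) S = 2 × L²/6 = 30.08 in².
Direct shear f_v = P/L_w = 39.6/19 = 2.084 kip/in.
Moment M = P × e = 39.6 × 6.5 = 257.4 kip·in; bending f_b = M/S = 8.556 kip/in.
f_max = √(f_v² + f_b²) = √(2.084² + 8.556²) = 8.806 kip/in.
φr_n = 0.75 × 0.6 × 100 × (0.707 × 0.375) = 11.93 kip/in → adequate.

f_max ≈ 8.81 kip/in; adequate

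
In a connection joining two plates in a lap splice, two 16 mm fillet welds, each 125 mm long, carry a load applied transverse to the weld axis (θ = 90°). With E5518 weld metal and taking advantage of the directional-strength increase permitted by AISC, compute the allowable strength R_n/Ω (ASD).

E55XX → F_EXX = 550 MPa.
t_e = 0.707 × 16 = 11.31 mm; A_we = 11.31 × 250 = 2828 mm².
Directional factor: 1.0 + 0.5 sin^1.5(90°) = 1.5.
F_nw = 0.6 × 550 × 1.5 = 495 MPa.
R_n/Ω = (495 × 2828) / 2.0 × 10⁻³ = 699.9 kN.

R_n/Ω ≈ 700 kN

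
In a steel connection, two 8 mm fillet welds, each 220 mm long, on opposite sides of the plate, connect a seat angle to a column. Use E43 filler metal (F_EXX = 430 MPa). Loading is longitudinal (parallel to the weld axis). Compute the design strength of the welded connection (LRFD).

φR_n ≈ 482 kN

Effective throat t_e = 0.707 × 8 = 5.656 mm.
Total length L = 440 mm; A_we = 5.656 × 440 = 2489 mm².
F_nw = 0.6 F_EXX = 0.6 × 430 = 258 MPa.
φR_n = 0.75 × 258 × 2489 × 10⁻³ = 481.6 kN.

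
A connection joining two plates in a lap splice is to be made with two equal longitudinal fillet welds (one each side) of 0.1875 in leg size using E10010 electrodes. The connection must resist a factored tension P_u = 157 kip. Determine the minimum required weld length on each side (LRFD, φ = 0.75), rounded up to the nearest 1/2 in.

E100XX → F_EXX = 100 ksi.
Throat t_e = 0.707 × 0.1875 = 0.1326 in.
φr_n = 0.75 × 0.6 × 100 × 0.1326 = 5.965 kip/in.
L_req = P_u / φr_n = 157 / 5.965 = 26.32 in total.
Per side: 26.32 / 2 = 13.16 in.
Round up → use L = 13.5 in on each side.

L = 13.5 in on each side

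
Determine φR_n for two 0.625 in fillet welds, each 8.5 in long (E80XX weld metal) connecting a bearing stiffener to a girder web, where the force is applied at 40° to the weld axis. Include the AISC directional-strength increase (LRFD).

φR_n ≈ 340 kip

E80XX → F_EXX = 80 ksi.
t_e = 0.707 × 0.625 = 0.4419 in; A_we = 0.4419 × 17 = 7.512 in².
Directional factor: 1.0 + 0.5 sin^1.5(40°) = 1.258.
F_nw = 0.6 × 80 × 1.258 = 60.37 ksi.
φR_n = 0.75 × 60.37 × 7.512 = 340.1 kip.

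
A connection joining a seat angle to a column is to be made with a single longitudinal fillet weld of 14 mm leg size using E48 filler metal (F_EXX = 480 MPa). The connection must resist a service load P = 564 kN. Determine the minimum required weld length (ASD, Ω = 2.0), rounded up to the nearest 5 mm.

Throat t_e = 0.707 × 14 = 9.898 mm.
r_n/Ω = (0.6 × 480 × 9.898) / 2.0 = 1425 N/mm = 1.425 kN/mm.
L_req = P / (r_n/Ω) = 564 / 1.425 = 395.7 mm total.
Round up → use L = 400 mm.

L = 400 mm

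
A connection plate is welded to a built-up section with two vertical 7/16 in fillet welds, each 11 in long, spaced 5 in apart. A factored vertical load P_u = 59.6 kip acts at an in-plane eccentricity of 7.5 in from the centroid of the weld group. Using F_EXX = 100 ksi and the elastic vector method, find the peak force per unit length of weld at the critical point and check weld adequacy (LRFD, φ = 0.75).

Total weld length L_w = 22 in. Treat welds as unit-width lines.
Polar moment about centroid: J = 2[d³/12 + d(b/2)²] = 2[11³/12 + 11×2.5²] = 359.3 in³.
Direct shear f_v = P/L_w = 59.6 / 22 = 2.709 kip/in (vertical).
Torsion M = P·e = 59.6 × 7.5 = 447 kip·in.
Critical point at (x, y) = (2.5, 5.5) from centroid. f_tx = M·y/J = 6.842 kip/in; f_ty = M·x/J = 3.11 kip/in.
Resultant f_max = √[f_tx² + (f_v + f_ty)²] = √[6.842² + (2.709 + 3.11)²] = 8.982 kip/in.
Capacity per unit length: φr_n = 0.75 × 0.6 × 100 × (0.707 × 0.4375) = 13.92 kip/in.
8.982 ≤ 13.92 → adequate.

f_max ≈ 8.98 kip/in; adequate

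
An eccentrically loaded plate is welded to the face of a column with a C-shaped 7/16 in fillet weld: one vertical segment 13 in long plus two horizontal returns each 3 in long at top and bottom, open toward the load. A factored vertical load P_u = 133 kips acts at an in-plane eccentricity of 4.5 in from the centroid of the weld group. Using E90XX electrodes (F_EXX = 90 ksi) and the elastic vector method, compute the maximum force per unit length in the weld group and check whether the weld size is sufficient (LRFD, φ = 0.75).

f_max ≈ 13.5 kip/in; NOT adequate

Total weld length L_w = 19 in. Treat welds as unit-width lines.
Centroid: x̄ = 2×3×1.5 / 19 = 0.4737 in from the vertical weld.
Polar moment about centroid: J = I_x + I_y = [13³/12 + 2×3×6.5²] + [13×0.4737² + 2(3³/12 + 3×1.026²)] = 450.3 in³.
Direct shear f_v = P/L_w = 133 / 19 = 7 kip/in (vertical).
Torsion M = P·e = 133 × 4.5 = 598.5 kip·in.
Critical point at (x, y) = (2.526, 6.5) from centroid. f_tx = M·y/J = 8.639 kip/in; f_ty = M·x/J = 3.358 kip/in.
Resultant f_max = √[f_tx² + (f_v + f_ty)²] = √[8.639² + (7 + 3.358)²] = 13.49 kip/in.
Capacity per unit length: φr_n = 0.75 × 0.6 × 90 × (0.707 × 0.4375) = 12.53 kip/in.
13.49 > 12.53 → NOT adequate.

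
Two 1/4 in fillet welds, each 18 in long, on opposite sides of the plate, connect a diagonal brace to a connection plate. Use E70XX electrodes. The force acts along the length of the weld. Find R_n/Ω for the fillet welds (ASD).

E70XX → F_EXX = 70 ksi.
Effective throat t_e = 0.707 × 0.25 = 0.1767 in.
Total length L = 36 in; A_we = 0.1767 × 36 = 6.363 in².
F_nw = 0.6 F_EXX = 0.6 × 70 = 42 ksi.
R_n = 42 × 6.363 = 267.2 kips; R_n/Ω = 267.2/2.0 = 133.6 kips.

R_n/Ω ≈ 134 kips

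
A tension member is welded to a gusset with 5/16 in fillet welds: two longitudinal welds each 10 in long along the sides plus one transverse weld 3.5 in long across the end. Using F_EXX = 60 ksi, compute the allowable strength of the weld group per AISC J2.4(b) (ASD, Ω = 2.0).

t_e = 0.707 × 0.3125 = 0.2209 in.
R_nwl = 0.6 × 60 × 0.2209 × 20 = 159.1 kip (longitudinal, 2 welds).
R_nwt = 0.6 × 60 × 0.2209 × 3.5 = 27.84 kip (transverse, base value).
(i) R_nwl + R_nwt = 186.9 kip; (ii) 0.85 R_nwl + 1.5 R_nwt = 177 kip.
R_n = max = 186.9 kip [governs: (i)]; R_n/Ω = 93.46 kip.

R_n/Ω ≈ 93.5 kip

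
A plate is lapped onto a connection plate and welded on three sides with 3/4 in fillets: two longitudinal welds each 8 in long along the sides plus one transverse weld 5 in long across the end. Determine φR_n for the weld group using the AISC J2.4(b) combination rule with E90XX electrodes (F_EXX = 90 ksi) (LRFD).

φR_n ≈ 453 kips

t_e = 0.707 × 0.75 = 0.5302 in.
R_nwl = 0.6 × 90 × 0.5302 × 16 = 458.1 kips (longitudinal, 2 welds).
R_nwt = 0.6 × 90 × 0.5302 × 5 = 143.2 kips (transverse, base value).
(i) R_nwl + R_nwt = 601.3 kips; (ii) 0.85 R_nwl + 1.5 R_nwt = 604.2 kips.
R_n = max = 604.2 kips [governs: (ii)]; φR_n = 453.1 kips.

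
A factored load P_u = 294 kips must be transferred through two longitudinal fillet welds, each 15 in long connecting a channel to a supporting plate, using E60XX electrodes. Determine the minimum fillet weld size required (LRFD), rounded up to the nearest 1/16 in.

E60XX → F_EXX = 60 ksi.
Total weld length L = 30 in.
Required throat t_e = P_u / (φ × 0.6 F_EXX × L) = 294 / (0.75 × 0.6 × 60 × 30) = 0.363 in.
Required leg w = t_e / 0.707 = 0.5134 in → use 9/16 in.

w = 9/16 in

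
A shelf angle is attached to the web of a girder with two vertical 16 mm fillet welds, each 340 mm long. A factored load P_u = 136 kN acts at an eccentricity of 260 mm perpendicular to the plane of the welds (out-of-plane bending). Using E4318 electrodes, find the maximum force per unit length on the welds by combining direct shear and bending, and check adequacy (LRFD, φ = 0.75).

E43XX → F_EXX = 430 MPa.
L_w = 2 × 340 = 680 mm; section modulus (unit throat) S = 2 × L²/6 = 38530 mm².
Direct shear f_v = P/L_w = 136×10³/680 = 200 N/mm.
Moment M = P × e = 136×10³ × 260 = 35360000 N·mm; bending f_b = M/S = 917.6 N/mm.
f_max = √(f_v² + f_b²) = √(200² + 917.6²) = 939.2 N/mm.
φr_n = 0.75 × 0.6 × 430 × (0.707 × 16) = 2189 N/mm → adequate.

f_max ≈ 939 N/mm; adequate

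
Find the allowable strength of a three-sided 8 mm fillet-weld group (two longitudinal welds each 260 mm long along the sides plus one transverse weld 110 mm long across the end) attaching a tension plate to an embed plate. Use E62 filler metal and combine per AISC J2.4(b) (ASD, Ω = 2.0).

E62XX → F_EXX = 620 MPa.
t_e = 0.707 × 8 = 5.656 mm.
R_nwl = 0.6 × 620 × 5.656 × 520 × 10⁻³ = 1094 kN (longitudinal, 2 welds).
R_nwt = 0.6 × 620 × 5.656 × 110 × 10⁻³ = 231.4 kN (transverse, base value).
(i) R_nwl + R_nwt = 1326 kN; (ii) 0.85 R_nwl + 1.5 R_nwt = 1277 kN.
R_n = max = 1326 kN [governs: (i)]; R_n/Ω = 662.8 kN.

R_n/Ω ≈ 663 kN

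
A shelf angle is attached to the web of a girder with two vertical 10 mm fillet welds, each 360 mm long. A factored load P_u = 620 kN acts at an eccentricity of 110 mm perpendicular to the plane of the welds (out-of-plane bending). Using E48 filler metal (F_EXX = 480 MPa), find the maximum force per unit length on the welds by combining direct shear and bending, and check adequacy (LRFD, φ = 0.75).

L_w = 2 × 360 = 720 mm; section modulus (unit throat) S = 2 × L²/6 = 43200 mm².
Direct shear f_v = P/L_w = 620×10³/720 = 861.1 N/mm.
Moment M = P × e = 620×10³ × 110 = 68200000 N·mm; bending f_b = M/S = 1579 N/mm.
f_max = √(f_v² + f_b²) = √(861.1² + 1579²) = 1798 N/mm.
φr_n = 0.75 × 0.6 × 480 × (0.707 × 10) = 1527 N/mm → NOT adequate.

f_max ≈ 1800 N/mm; NOT adequate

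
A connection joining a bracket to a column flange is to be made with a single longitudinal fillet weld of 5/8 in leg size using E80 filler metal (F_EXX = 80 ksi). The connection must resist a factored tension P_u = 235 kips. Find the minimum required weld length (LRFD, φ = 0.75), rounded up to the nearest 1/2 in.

Throat t_e = 0.707 × 0.625 = 0.4419 in.
φr_n = 0.75 × 0.6 × 80 × 0.4419 = 15.91 kips/in.
L_req = P_u / φr_n = 235 / 15.91 = 14.77 in total.
Round up → use L = 15 in.

L = 15 in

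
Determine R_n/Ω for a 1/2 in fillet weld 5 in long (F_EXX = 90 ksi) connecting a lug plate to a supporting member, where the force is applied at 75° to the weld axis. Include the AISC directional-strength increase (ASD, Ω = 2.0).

R_n/Ω ≈ 70.4 kip

t_e = 0.707 × 0.5 = 0.3535 in; A_we = 0.3535 × 5 = 1.767 in².
Directional factor: 1.0 + 0.5 sin^1.5(75°) = 1.475.
F_nw = 0.6 × 90 × 1.475 = 79.63 ksi.
R_n/Ω = (79.63 × 1.767) / 2.0 = 70.37 kip.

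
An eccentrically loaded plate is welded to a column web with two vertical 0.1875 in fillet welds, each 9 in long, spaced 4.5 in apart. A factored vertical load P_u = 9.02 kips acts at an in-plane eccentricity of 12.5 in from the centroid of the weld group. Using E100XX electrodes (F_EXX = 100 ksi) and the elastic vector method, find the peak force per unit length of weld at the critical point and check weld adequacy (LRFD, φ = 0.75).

Total weld length L_w = 18 in. Treat welds as unit-width lines.
Polar moment about centroid: J = 2[d³/12 + d(b/2)²] = 2[9³/12 + 9×2.25²] = 212.6 in³.
Direct shear f_v = P/L_w = 9.02 / 18 = 0.5011 kip/in (vertical).
Torsion M = P·e = 9.02 × 12.5 = 112.75 kip·in.
Critical point at (x, y) = (2.25, 4.5) from centroid. f_tx = M·y/J = 2.386 kip/in; f_ty = M·x/J = 1.193 kip/in.
Resultant f_max = √[f_tx² + (f_v + f_ty)²] = √[2.386² + (0.5011 + 1.193)²] = 2.927 kip/in.
Capacity per unit length: φr_n = 0.75 × 0.6 × 100 × (0.707 × 0.1875) = 5.965 kip/in.
2.927 ≤ 5.965 → adequate.

f_max ≈ 2.93 kip/in; adequate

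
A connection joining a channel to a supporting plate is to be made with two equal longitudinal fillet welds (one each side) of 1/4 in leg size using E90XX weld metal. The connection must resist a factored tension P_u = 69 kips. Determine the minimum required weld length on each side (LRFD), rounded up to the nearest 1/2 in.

E90XX → F_EXX = 90 ksi.
Throat t_e = 0.707 × 0.25 = 0.1767 in.
φr_n = 0.75 × 0.6 × 90 × 0.1767 = 7.158 kips/in.
L_req = P_u / φr_n = 69 / 7.158 = 9.639 in total.
Per side: 9.639 / 2 = 4.82 in.
Round up → use L = 5 in on each side.

L = 5 in on each side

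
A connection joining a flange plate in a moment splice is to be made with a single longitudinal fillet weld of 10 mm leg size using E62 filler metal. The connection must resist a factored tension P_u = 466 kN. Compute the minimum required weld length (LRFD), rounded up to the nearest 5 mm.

L = 240 mm

E62XX → F_EXX = 620 MPa.
Throat t_e = 0.707 × 10 = 7.07 mm.
φr_n = 0.75 × 0.6 × 620 × 7.07 × 10⁻³ = 1.973 kN/mm.
L_req = P_u / φr_n = 466 / 1.973 = 236.2 mm total.
Round up → use L = 240 mm.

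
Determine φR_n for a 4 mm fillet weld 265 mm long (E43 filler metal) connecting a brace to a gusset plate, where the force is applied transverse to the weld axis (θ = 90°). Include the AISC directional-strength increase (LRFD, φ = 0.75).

φR_n ≈ 218 kN

E43XX → F_EXX = 430 MPa.
t_e = 0.707 × 4 = 2.828 mm; A_we = 2.828 × 265 = 749.4 mm².
Directional factor: 1.0 + 0.5 sin^1.5(90°) = 1.5.
F_nw = 0.6 × 430 × 1.5 = 387 MPa.
φR_n = 0.75 × 387 × 749.4 × 10⁻³ = 217.5 kN.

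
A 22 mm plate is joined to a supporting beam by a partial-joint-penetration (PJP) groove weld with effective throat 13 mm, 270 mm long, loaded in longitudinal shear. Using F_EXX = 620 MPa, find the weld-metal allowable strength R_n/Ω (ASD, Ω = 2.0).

R_n/Ω ≈ 653 kN

Effective throat (given) t_e = 13 mm.
A_we = 13 × 270 = 3510 mm².
F_nw = 0.6 F_EXX = 372 MPa.
R_n/Ω = (372 × 3510) / 2.0 × 10⁻³ = 652.9 kN.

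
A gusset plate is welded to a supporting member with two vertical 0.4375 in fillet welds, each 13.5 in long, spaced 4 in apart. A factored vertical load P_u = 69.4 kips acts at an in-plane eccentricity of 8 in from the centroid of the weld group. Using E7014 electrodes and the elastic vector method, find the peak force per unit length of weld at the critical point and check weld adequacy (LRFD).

f_max ≈ 8.63 kip/in; adequate

E70XX → F_EXX = 70 ksi.
Total weld length L_w = 27 in. Treat welds as unit-width lines.
Polar moment about centroid: J = 2[d³/12 + d(b/2)²] = 2[13.5³/12 + 13.5×2²] = 518.1 in³.
Direct shear f_v = P/L_w = 69.4 / 27 = 2.57 kip/in (vertical).
Torsion M = P·e = 69.4 × 8 = 555.2 kip·in.
Critical point at (x, y) = (2, 6.75) from centroid. f_tx = M·y/J = 7.234 kip/in; f_ty = M·x/J = 2.143 kip/in.
Resultant f_max = √[f_tx² + (f_v + f_ty)²] = √[7.234² + (2.57 + 2.143)²] = 8.634 kip/in.
Capacity per unit length: φr_n = 0.75 × 0.6 × 70 × (0.707 × 0.4375) = 9.743 kip/in.
8.634 ≤ 9.743 → adequate.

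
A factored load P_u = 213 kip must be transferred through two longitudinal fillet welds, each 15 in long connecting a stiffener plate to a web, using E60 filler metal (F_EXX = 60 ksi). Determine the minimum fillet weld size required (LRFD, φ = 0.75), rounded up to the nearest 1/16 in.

w = 3/8 in

Total weld length L = 30 in.
Required throat t_e = P_u / (φ × 0.6 F_EXX × L) = 213 / (0.75 × 0.6 × 60 × 30) = 0.263 in.
Required leg w = t_e / 0.707 = 0.3719 in → use 3/8 in.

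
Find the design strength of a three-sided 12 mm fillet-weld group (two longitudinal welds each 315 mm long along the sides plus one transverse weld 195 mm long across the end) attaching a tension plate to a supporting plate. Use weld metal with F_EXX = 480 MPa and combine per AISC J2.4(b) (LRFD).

φR_n ≈ 1520 kN

t_e = 0.707 × 12 = 8.484 mm.
R_nwl = 0.6 × 480 × 8.484 × 630 × 10⁻³ = 1539 kN (longitudinal, 2 welds).
R_nwt = 0.6 × 480 × 8.484 × 195 × 10⁻³ = 476.5 kN (transverse, base value).
(i) R_nwl + R_nwt = 2016 kN; (ii) 0.85 R_nwl + 1.5 R_nwt = 2023 kN.
R_n = max = 2023 kN [governs: (ii)]; φR_n = 1517 kN.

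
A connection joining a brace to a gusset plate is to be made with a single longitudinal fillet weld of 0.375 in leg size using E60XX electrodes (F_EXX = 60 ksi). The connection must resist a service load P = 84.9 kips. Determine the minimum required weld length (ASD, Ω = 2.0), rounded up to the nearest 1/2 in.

Throat t_e = 0.707 × 0.375 = 0.2651 in.
r_n/Ω = (0.6 × 60 × 0.2651) / 2.0 = 4.772 kip/in.
L_req = P / (r_n/Ω) = 84.9 / 4.772 = 17.79 in total.
Round up → use L = 18 in.

L = 18 in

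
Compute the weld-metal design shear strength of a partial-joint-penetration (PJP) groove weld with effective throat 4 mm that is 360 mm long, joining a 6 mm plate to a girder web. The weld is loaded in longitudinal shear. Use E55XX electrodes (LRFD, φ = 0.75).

E55XX → F_EXX = 550 MPa.
Effective throat (given) t_e = 4 mm.
A_we = 4 × 360 = 1440 mm².
F_nw = 0.6 F_EXX = 330 MPa.
φR_n = 0.75 × 330 × 1440 × 10⁻³ = 356.4 kN.

φR_n ≈ 356 kN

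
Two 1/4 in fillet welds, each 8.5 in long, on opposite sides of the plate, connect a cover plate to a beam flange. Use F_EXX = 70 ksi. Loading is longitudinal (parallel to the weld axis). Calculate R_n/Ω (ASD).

R_n/Ω ≈ 63.1 kips

Effective throat t_e = 0.707 × 0.25 = 0.1767 in.
Total length L = 17 in; A_we = 0.1767 × 17 = 3.005 in².
F_nw = 0.6 F_EXX = 0.6 × 70 = 42 ksi.
R_n = 42 × 3.005 = 126.2 kips; R_n/Ω = 126.2/2.0 = 63.1 kips.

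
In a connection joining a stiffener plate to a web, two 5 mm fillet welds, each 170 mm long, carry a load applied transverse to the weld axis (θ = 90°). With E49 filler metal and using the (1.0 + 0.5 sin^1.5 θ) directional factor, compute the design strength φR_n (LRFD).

φR_n ≈ 398 kN

E49XX → F_EXX = 490 MPa.
t_e = 0.707 × 5 = 3.535 mm; A_we = 3.535 × 340 = 1202 mm².
Directional factor: 1.0 + 0.5 sin^1.5(90°) = 1.5.
F_nw = 0.6 × 490 × 1.5 = 441 MPa.
φR_n = 0.75 × 441 × 1202 × 10⁻³ = 397.5 kN.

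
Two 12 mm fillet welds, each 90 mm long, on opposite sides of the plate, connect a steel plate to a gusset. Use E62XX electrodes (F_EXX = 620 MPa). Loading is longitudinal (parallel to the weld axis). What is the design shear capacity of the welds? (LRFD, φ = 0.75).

φR_n ≈ 426 kN

Effective throat t_e = 0.707 × 12 = 8.484 mm.
Total length L = 180 mm; A_we = 8.484 × 180 = 1527 mm².
F_nw = 0.6 F_EXX = 0.6 × 620 = 372 MPa.
φR_n = 0.75 × 372 × 1527 × 10⁻³ = 426.1 kN.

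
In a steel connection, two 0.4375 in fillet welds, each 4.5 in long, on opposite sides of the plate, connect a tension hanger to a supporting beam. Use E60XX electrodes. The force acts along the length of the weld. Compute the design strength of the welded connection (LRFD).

E60XX → F_EXX = 60 ksi.
Effective throat t_e = 0.707 × 0.4375 = 0.3093 in.
Total length L = 9 in; A_we = 0.3093 × 9 = 2.784 in².
F_nw = 0.6 F_EXX = 0.6 × 60 = 36 ksi.
φR_n = 0.75 × 36 × 2.784 = 75.16 kip.

φR_n ≈ 75.2 kip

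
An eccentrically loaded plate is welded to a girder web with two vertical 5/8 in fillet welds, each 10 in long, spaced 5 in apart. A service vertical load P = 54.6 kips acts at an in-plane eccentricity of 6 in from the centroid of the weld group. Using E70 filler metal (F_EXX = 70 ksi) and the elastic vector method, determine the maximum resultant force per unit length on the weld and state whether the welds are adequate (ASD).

Total weld length L_w = 20 in. Treat welds as unit-width lines.
Polar moment about centroid: J = 2[d³/12 + d(b/2)²] = 2[10³/12 + 10×2.5²] = 291.7 in³.
Direct shear f_v = P/L_w = 54.6 / 20 = 2.73 kip/in (vertical).
Torsion M = P·e = 54.6 × 6 = 327.6 kip·in.
Critical point at (x, y) = (2.5, 5) from centroid. f_tx = M·y/J = 5.616 kip/in; f_ty = M·x/J = 2.808 kip/in.
Resultant f_max = √[f_tx² + (f_v + f_ty)²] = √[5.616² + (2.73 + 2.808)²] = 7.887 kip/in.
Capacity per unit length: r_n/Ω = (1/2.0) × 0.6 × 70 × (0.707 × 0.625) = 9.279 kip/in.
7.887 ≤ 9.279 → adequate.

f_max ≈ 7.89 kip/in; adequate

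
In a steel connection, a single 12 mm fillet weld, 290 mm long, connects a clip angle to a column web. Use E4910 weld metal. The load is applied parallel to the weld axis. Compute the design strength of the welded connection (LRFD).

E49XX → F_EXX = 490 MPa.
Effective throat t_e = 0.707 × 12 = 8.484 mm.
Total length L = 290 mm; A_we = 8.484 × 290 = 2460 mm².
F_nw = 0.6 F_EXX = 0.6 × 490 = 294 MPa.
φR_n = 0.75 × 294 × 2460 × 10⁻³ = 542.5 kN.

φR_n ≈ 543 kN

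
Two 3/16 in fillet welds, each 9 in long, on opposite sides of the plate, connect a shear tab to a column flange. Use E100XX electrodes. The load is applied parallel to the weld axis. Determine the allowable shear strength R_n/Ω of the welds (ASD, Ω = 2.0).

R_n/Ω ≈ 71.6 kips

E100XX → F_EXX = 100 ksi.
Effective throat t_e = 0.707 × 0.1875 = 0.1326 in.
Total length L = 18 in; A_we = 0.1326 × 18 = 2.386 in².
F_nw = 0.6 F_EXX = 0.6 × 100 = 60 ksi.
R_n = 60 × 2.386 = 143.2 kips; R_n/Ω = 143.2/2.0 = 71.58 kips.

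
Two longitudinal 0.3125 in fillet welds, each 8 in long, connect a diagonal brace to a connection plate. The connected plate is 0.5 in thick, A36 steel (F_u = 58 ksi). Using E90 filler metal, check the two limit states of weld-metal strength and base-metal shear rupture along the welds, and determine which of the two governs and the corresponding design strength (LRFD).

φR_n ≈ 143 kips (weld metal governs)

E90XX → F_EXX = 90 ksi.
t_e = 0.707 × 0.3125 = 0.2209 in; L = 16 in.
Weld metal: φR_n = 0.75 × 0.6 × 90 × 0.2209 × 16 = 143.2 kips.
Base metal (shear rupture): φR_n = 0.75 × 0.6 × 58 × 0.5 × 16 = 208.8 kips.
Governing: weld metal.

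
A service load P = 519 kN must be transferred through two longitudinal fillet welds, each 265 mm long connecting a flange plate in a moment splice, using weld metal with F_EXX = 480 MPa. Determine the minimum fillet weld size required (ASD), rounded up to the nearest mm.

Total weld length L = 530 mm.
Required throat t_e = P × Ω / (0.6 F_EXX × L) = 519 × 2.0 / (0.6 × 480 × 530 × 10⁻³) = 6.8 mm.
Required leg w = t_e / 0.707 = 9.619 mm → use 10 mm.

w = 10 mm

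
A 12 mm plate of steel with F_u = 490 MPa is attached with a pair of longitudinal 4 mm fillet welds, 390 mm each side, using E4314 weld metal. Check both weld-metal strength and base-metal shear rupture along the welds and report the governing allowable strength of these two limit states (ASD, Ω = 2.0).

E43XX → F_EXX = 430 MPa.
t_e = 0.707 × 4 = 2.828 mm; L = 780 mm.
Weld metal: R_n/Ω = (1/2.0) × 0.6 × 430 × 2.828 × 780 × 10⁻³ = 284.6 kN.
Base metal (shear rupture): R_n/Ω = (1/2.0) × 0.6 × 490 × 12 × 780 × 10⁻³ = 1376 kN.
Governing: weld metal.

R_n/Ω ≈ 285 kN (weld metal governs)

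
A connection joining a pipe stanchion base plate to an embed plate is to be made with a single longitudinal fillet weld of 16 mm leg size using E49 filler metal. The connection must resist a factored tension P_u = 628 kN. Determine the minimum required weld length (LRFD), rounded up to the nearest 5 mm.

L = 255 mm

E49XX → F_EXX = 490 MPa.
Throat t_e = 0.707 × 16 = 11.31 mm.
φr_n = 0.75 × 0.6 × 490 × 11.31 × 10⁻³ = 2.494 kN/mm.
L_req = P_u / φr_n = 628 / 2.494 = 251.8 mm total.
Round up → use L = 255 mm.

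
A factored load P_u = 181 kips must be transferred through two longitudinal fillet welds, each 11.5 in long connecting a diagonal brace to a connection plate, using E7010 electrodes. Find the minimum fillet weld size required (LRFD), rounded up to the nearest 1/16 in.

w = 3/8 in

E70XX → F_EXX = 70 ksi.
Total weld length L = 23 in.
Required throat t_e = P_u / (φ × 0.6 F_EXX × L) = 181 / (0.75 × 0.6 × 70 × 23) = 0.2498 in.
Required leg w = t_e / 0.707 = 0.3534 in → use 3/8 in.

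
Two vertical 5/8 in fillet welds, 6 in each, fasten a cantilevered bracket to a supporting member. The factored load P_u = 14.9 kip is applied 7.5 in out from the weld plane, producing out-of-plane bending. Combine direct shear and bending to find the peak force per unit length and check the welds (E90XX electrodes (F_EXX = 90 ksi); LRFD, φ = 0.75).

f_max ≈ 9.39 kip/in; adequate

L_w = 2 × 6 = 12 in; section modulus (unit throat) S = 2 × L²/6 = 12 in².
Direct shear f_v = P/L_w = 14.9/12 = 1.242 kip/in.
Moment M = P × e = 14.9 × 7.5 = 111.75 kip·in; bending f_b = M/S = 9.312 kip/in.
f_max = √(f_v² + f_b²) = √(1.242² + 9.312²) = 9.395 kip/in.
φr_n = 0.75 × 0.6 × 90 × (0.707 × 0.625) = 17.9 kip/in → adequate.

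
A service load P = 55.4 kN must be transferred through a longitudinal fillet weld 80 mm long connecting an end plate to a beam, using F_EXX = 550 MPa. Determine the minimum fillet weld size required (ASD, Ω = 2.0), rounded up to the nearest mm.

w = 6 mm

Total weld length L = 80 mm.
Required throat t_e = P × Ω / (0.6 F_EXX × L) = 55.4 × 2.0 / (0.6 × 550 × 80 × 10⁻³) = 4.197 mm.
Required leg w = t_e / 0.707 = 5.936 mm → use 6 mm.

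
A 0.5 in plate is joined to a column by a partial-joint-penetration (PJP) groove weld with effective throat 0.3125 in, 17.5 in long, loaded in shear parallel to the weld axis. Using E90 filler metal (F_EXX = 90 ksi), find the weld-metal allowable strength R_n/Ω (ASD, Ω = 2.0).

Effective throat (given) t_e = 0.3125 in.
A_we = 0.3125 × 17.5 = 5.469 in².
F_nw = 0.6 F_EXX = 54 ksi.
R_n/Ω = (54 × 5.469) / 2.0 = 147.7 kip.

R_n/Ω ≈ 148 kip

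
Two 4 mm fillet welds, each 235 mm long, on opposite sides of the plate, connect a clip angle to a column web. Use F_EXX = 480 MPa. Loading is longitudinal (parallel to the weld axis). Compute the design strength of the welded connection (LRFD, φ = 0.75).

φR_n ≈ 287 kN

Effective throat t_e = 0.707 × 4 = 2.828 mm.
Total length L = 470 mm; A_we = 2.828 × 470 = 1329 mm².
F_nw = 0.6 F_EXX = 0.6 × 480 = 288 MPa.
φR_n = 0.75 × 288 × 1329 × 10⁻³ = 287.1 kN.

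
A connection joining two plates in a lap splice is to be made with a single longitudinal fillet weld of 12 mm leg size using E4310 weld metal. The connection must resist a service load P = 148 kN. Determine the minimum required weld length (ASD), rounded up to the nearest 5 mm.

L = 140 mm

E43XX → F_EXX = 430 MPa.
Throat t_e = 0.707 × 12 = 8.484 mm.
r_n/Ω = (0.6 × 430 × 8.484) / 2.0 = 1094 N/mm = 1.094 kN/mm.
L_req = P / (r_n/Ω) = 148 / 1.094 = 135.2 mm total.
Round up → use L = 140 mm.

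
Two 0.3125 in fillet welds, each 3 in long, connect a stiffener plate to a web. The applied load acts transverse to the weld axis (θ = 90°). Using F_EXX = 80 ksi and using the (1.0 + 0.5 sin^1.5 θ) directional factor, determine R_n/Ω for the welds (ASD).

R_n/Ω ≈ 47.7 kip

t_e = 0.707 × 0.3125 = 0.2209 in; A_we = 0.2209 × 6 = 1.326 in².
Directional factor: 1.0 + 0.5 sin^1.5(90°) = 1.5.
F_nw = 0.6 × 80 × 1.5 = 72 ksi.
R_n/Ω = (72 × 1.326) / 2.0 = 47.72 kip.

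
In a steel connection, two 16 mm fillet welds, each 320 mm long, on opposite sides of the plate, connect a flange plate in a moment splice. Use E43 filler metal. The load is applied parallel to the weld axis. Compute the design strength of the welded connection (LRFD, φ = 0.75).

E43XX → F_EXX = 430 MPa.
Effective throat t_e = 0.707 × 16 = 11.31 mm.
Total length L = 640 mm; A_we = 11.31 × 640 = 7240 mm².
F_nw = 0.6 F_EXX = 0.6 × 430 = 258 MPa.
φR_n = 0.75 × 258 × 7240 × 10⁻³ = 1401 kN.

φR_n ≈ 1400 kN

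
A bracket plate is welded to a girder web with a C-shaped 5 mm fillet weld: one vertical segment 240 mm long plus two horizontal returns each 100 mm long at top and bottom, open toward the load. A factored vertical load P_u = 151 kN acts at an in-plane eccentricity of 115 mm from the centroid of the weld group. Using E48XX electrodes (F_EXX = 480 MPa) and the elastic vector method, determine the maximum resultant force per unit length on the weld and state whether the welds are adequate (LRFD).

Total weld length L_w = 440 mm. Treat welds as unit-width lines.
Centroid: x̄ = 2×100×50 / 440 = 22.73 mm from the vertical weld.
Polar moment about centroid: J = I_x + I_y = [240³/12 + 2×100×120²] + [240×22.73² + 2(100³/12 + 100×27.27²)] = 4471000 mm³.
Direct shear f_v = P/L_w = 151×10³ / 440 = 343.2 N/mm (vertical).
Torsion M = P·e = 151×10³ × 115 = 17365000 N·mm.
Critical point at (x, y) = (77.27, 120) from centroid. f_tx = M·y/J = 466 N/mm; f_ty = M·x/J = 300.1 N/mm.
Resultant f_max = √[f_tx² + (f_v + f_ty)²] = √[466² + (343.2 + 300.1)²] = 794.3 N/mm.
Capacity per unit length: φr_n = 0.75 × 0.6 × 480 × (0.707 × 5) = 763.6 N/mm.
794.3 > 763.6 → NOT adequate.

f_max ≈ 794 N/mm; NOT adequate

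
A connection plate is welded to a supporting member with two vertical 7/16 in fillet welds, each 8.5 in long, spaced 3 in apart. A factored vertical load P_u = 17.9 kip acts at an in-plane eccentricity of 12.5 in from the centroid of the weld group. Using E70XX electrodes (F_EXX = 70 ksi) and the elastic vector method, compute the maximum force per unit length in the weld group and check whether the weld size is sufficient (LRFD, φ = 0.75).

f_max ≈ 7.59 kip/in; adequate

Total weld length L_w = 17 in. Treat welds as unit-width lines.
Polar moment about centroid: J = 2[d³/12 + d(b/2)²] = 2[8.5³/12 + 8.5×1.5²] = 140.6 in³.
Direct shear f_v = P/L_w = 17.9 / 17 = 1.053 kip/in (vertical).
Torsion M = P·e = 17.9 × 12.5 = 223.75 kip·in.
Critical point at (x, y) = (1.5, 4.25) from centroid. f_tx = M·y/J = 6.763 kip/in; f_ty = M·x/J = 2.387 kip/in.
Resultant f_max = √[f_tx² + (f_v + f_ty)²] = √[6.763² + (1.053 + 2.387)²] = 7.588 kip/in.
Capacity per unit length: φr_n = 0.75 × 0.6 × 70 × (0.707 × 0.4375) = 9.743 kip/in.
7.588 ≤ 9.743 → adequate.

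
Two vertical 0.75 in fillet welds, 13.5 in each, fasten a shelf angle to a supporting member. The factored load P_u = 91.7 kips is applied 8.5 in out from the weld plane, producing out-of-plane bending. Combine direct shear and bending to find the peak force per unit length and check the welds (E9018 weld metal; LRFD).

f_max ≈ 13.3 kip/in; adequate

E90XX → F_EXX = 90 ksi.
L_w = 2 × 13.5 = 27 in; section modulus (unit throat) S = 2 × L²/6 = 60.75 in².
Direct shear f_v = P/L_w = 91.7/27 = 3.396 kip/in.
Moment M = P × e = 91.7 × 8.5 = 779.45 kip·in; bending f_b = M/S = 12.83 kip/in.
f_max = √(f_v² + f_b²) = √(3.396² + 12.83²) = 13.27 kip/in.
φr_n = 0.75 × 0.6 × 90 × (0.707 × 0.75) = 21.48 kip/in → adequate.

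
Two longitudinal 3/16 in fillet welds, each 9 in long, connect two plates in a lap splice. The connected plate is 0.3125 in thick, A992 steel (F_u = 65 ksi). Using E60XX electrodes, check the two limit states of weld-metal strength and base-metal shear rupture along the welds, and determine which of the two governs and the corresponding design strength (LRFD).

E60XX → F_EXX = 60 ksi.
t_e = 0.707 × 0.1875 = 0.1326 in; L = 18 in.
Weld metal: φR_n = 0.75 × 0.6 × 60 × 0.1326 × 18 = 64.43 kip.
Base metal (shear rupture): φR_n = 0.75 × 0.6 × 65 × 0.3125 × 18 = 164.5 kip.
Governing: weld metal.

φR_n ≈ 64.4 kip (weld metal governs)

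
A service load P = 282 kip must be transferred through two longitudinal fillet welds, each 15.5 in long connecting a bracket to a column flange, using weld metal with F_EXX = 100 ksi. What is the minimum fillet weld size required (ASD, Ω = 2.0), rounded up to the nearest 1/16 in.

w = 7/16 in

Total weld length L = 31 in.
Required throat t_e = P × Ω / (0.6 F_EXX × L) = 282 × 2.0 / (0.6 × 100 × 31) = 0.3032 in.
Required leg w = t_e / 0.707 = 0.4289 in → use 7/16 in.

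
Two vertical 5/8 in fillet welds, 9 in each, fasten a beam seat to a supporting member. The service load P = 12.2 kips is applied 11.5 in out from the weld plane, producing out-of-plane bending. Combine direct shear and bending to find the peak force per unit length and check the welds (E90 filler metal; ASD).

E90XX → F_EXX = 90 ksi.
L_w = 2 × 9 = 18 in; section modulus (unit throat) S = 2 × L²/6 = 27 in².
Direct shear f_v = P/L_w = 12.2/18 = 0.6778 kip/in.
Moment M = P × e = 12.2 × 11.5 = 140.3 kip·in; bending f_b = M/S = 5.196 kip/in.
f_max = √(f_v² + f_b²) = √(0.6778² + 5.196²) = 5.24 kip/in.
r_n/Ω = (1/2.0) × 0.6 × 90 × (0.707 × 0.625) = 11.93 kip/in → adequate.

f_max ≈ 5.24 kip/in; adequate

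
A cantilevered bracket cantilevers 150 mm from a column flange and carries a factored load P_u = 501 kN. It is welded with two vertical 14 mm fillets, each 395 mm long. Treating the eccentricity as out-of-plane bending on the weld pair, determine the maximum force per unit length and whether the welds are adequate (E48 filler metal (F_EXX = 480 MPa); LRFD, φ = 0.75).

L_w = 2 × 395 = 790 mm; section modulus (unit throat) S = 2 × L²/6 = 52010 mm².
Direct shear f_v = P/L_w = 501×10³/790 = 634.2 N/mm.
Moment M = P × e = 501×10³ × 150 = 75150000 N·mm; bending f_b = M/S = 1445 N/mm.
f_max = √(f_v² + f_b²) = √(634.2² + 1445²) = 1578 N/mm.
φr_n = 0.75 × 0.6 × 480 × (0.707 × 14) = 2138 N/mm → adequate.

f_max ≈ 1580 N/mm; adequate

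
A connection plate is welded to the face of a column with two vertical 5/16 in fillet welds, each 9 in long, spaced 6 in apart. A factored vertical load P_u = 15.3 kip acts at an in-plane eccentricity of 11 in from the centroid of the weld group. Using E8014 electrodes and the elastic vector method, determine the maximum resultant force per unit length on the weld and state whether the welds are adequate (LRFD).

f_max ≈ 3.75 kip/in; adequate

E80XX → F_EXX = 80 ksi.
Total weld length L_w = 18 in. Treat welds as unit-width lines.
Polar moment about centroid: J = 2[d³/12 + d(b/2)²] = 2[9³/12 + 9×3²] = 283.5 in³.
Direct shear f_v = P/L_w = 15.3 / 18 = 0.85 kip/in (vertical).
Torsion M = P·e = 15.3 × 11 = 168.3 kip·in.
Critical point at (x, y) = (3, 4.5) from centroid. f_tx = M·y/J = 2.671 kip/in; f_ty = M·x/J = 1.781 kip/in.
Resultant f_max = √[f_tx² + (f_v + f_ty)²] = √[2.671² + (0.85 + 1.781)²] = 3.749 kip/in.
Capacity per unit length: φr_n = 0.75 × 0.6 × 80 × (0.707 × 0.3125) = 7.954 kip/in.
3.749 ≤ 7.954 → adequate.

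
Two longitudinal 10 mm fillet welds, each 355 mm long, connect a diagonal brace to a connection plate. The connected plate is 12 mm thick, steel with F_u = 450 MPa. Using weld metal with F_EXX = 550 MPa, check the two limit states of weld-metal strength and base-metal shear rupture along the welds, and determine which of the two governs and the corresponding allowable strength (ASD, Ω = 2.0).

t_e = 0.707 × 10 = 7.07 mm; L = 710 mm.
Weld metal: R_n/Ω = (1/2.0) × 0.6 × 550 × 7.07 × 710 × 10⁻³ = 828.3 kN.
Base metal (shear rupture): R_n/Ω = (1/2.0) × 0.6 × 450 × 12 × 710 × 10⁻³ = 1150 kN.
Governing: weld metal.

R_n/Ω ≈ 828 kN (weld metal governs)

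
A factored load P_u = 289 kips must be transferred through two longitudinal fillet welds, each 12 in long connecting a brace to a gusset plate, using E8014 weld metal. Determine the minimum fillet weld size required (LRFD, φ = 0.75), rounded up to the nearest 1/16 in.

E80XX → F_EXX = 80 ksi.
Total weld length L = 24 in.
Required throat t_e = P_u / (φ × 0.6 F_EXX × L) = 289 / (0.75 × 0.6 × 80 × 24) = 0.3345 in.
Required leg w = t_e / 0.707 = 0.4731 in → use 1/2 in.

w = 1/2 in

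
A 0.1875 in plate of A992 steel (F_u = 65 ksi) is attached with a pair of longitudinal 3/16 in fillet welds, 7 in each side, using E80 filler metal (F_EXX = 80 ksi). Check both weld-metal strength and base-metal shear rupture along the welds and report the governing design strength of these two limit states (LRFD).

φR_n ≈ 66.8 kip (weld metal governs)

t_e = 0.707 × 0.1875 = 0.1326 in; L = 14 in.
Weld metal: φR_n = 0.75 × 0.6 × 80 × 0.1326 × 14 = 66.81 kip.
Base metal (shear rupture): φR_n = 0.75 × 0.6 × 65 × 0.1875 × 14 = 76.78 kip.
Governing: weld metal.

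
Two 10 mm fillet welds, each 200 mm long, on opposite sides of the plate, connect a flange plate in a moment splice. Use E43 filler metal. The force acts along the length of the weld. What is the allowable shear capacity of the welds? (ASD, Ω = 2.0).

E43XX → F_EXX = 430 MPa.
Effective throat t_e = 0.707 × 10 = 7.07 mm.
Total length L = 400 mm; A_we = 7.07 × 400 = 2828 mm².
F_nw = 0.6 F_EXX = 0.6 × 430 = 258 MPa.
R_n = 258 × 2828 × 10⁻³ = 729.6 kN; R_n/Ω = 729.6/2.0 = 364.8 kN.

R_n/Ω ≈ 365 kN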